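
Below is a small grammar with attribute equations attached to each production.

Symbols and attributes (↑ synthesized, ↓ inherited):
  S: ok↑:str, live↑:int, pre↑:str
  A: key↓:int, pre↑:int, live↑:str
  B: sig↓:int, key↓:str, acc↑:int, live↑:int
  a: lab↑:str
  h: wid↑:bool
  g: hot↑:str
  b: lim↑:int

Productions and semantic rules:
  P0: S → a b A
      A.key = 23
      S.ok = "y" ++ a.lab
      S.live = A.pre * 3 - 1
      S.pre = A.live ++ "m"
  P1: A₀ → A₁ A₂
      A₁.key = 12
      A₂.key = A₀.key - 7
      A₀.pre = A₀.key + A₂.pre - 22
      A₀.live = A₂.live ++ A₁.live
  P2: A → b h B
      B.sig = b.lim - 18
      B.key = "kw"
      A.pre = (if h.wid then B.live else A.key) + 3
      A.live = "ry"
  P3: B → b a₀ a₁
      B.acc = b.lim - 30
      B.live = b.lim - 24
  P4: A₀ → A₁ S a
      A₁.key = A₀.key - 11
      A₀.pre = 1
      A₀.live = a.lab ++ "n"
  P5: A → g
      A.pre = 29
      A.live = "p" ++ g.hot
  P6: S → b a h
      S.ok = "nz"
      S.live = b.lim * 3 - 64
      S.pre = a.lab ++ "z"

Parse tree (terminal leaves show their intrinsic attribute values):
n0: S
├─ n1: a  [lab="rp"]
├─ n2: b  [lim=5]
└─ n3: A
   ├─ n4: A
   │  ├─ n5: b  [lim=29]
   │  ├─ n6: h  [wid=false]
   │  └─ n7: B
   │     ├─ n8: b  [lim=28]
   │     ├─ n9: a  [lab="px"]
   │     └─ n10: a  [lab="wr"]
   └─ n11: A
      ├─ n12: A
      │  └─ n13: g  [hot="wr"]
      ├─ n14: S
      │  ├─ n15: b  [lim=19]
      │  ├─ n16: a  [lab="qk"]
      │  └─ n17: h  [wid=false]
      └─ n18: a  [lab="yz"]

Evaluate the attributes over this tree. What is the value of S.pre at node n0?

1. n1.lab = "rp"  [terminal]
2. n2.lim = 5  [terminal]
3. n3.key = 23  [23]
4. n4.key = 12  [12]
5. n5.lim = 29  [terminal]
6. n6.wid = false  [terminal]
7. n7.sig = 11  [b.lim - 18]
8. n7.key = "kw"  ["kw"]
9. n8.lim = 28  [terminal]
10. n9.lab = "px"  [terminal]
11. n10.lab = "wr"  [terminal]
12. n7.acc = -2  [b.lim - 30]
13. n7.live = 4  [b.lim - 24]
14. n4.pre = 15  [(if h.wid then B.live else A.key) + 3]
15. n4.live = "ry"  ["ry"]
16. n11.key = 16  [A₀.key - 7]
17. n12.key = 5  [A₀.key - 11]
18. n13.hot = "wr"  [terminal]
19. n12.pre = 29  [29]
20. n12.live = "pwr"  ["p" ++ g.hot]
21. n15.lim = 19  [terminal]
22. n16.lab = "qk"  [terminal]
23. n17.wid = false  [terminal]
24. n14.ok = "nz"  ["nz"]
25. n14.live = -7  [b.lim * 3 - 64]
26. n14.pre = "qkz"  [a.lab ++ "z"]
27. n18.lab = "yz"  [terminal]
28. n11.pre = 1  [1]
29. n11.live = "yzn"  [a.lab ++ "n"]
30. n3.pre = 2  [A₀.key + A₂.pre - 22]
31. n3.live = "yznry"  [A₂.live ++ A₁.live]
32. n0.ok = "yrp"  ["y" ++ a.lab]
33. n0.live = 5  [A.pre * 3 - 1]
34. n0.pre = "yznrym"  [A.live ++ "m"]

"yznrym"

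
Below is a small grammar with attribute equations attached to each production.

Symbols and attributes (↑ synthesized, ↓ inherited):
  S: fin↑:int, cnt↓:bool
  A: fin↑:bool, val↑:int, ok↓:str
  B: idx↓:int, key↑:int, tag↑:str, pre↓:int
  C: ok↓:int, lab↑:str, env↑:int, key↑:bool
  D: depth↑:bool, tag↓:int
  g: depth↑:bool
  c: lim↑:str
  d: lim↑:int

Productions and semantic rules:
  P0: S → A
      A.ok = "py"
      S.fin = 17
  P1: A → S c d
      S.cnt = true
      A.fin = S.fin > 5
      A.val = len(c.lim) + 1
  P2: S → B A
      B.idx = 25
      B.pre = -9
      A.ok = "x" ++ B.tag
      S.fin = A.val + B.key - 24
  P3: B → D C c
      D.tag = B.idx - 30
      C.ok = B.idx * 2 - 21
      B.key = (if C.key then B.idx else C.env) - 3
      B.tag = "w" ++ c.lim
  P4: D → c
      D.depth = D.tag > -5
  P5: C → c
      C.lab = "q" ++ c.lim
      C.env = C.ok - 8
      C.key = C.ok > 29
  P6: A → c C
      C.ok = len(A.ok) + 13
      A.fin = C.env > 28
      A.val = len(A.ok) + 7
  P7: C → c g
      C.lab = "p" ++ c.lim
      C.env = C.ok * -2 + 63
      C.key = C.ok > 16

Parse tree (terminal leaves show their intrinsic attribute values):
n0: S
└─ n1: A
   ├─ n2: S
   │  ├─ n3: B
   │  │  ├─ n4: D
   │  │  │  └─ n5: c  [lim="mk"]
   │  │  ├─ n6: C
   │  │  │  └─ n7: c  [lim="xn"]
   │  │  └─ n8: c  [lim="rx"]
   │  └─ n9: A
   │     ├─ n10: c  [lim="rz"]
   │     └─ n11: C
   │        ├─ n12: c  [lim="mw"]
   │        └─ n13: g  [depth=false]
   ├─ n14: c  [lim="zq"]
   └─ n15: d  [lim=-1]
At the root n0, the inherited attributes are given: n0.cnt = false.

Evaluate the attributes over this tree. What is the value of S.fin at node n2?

5

1. n0.cnt = false  [given at root]
2. n1.ok = "py"  ["py"]
3. n2.cnt = true  [true]
4. n3.idx = 25  [25]
5. n3.pre = -9  [-9]
6. n4.tag = -5  [B.idx - 30]
7. n5.lim = "mk"  [terminal]
8. n4.depth = false  [D.tag > -5]
9. n6.ok = 29  [B.idx * 2 - 21]
10. n7.lim = "xn"  [terminal]
11. n6.lab = "qxn"  ["q" ++ c.lim]
12. n6.env = 21  [C.ok - 8]
13. n6.key = false  [C.ok > 29]
14. n8.lim = "rx"  [terminal]
15. n3.key = 18  [(if C.key then B.idx else C.env) - 3]
16. n3.tag = "wrx"  ["w" ++ c.lim]
17. n9.ok = "xwrx"  ["x" ++ B.tag]
18. n10.lim = "rz"  [terminal]
19. n11.ok = 17  [len(A.ok) + 13]
20. n12.lim = "mw"  [terminal]
21. n13.depth = false  [terminal]
22. n11.lab = "pmw"  ["p" ++ c.lim]
23. n11.env = 29  [C.ok * -2 + 63]
24. n11.key = true  [C.ok > 16]
25. n9.fin = true  [C.env > 28]
26. n9.val = 11  [len(A.ok) + 7]
27. n2.fin = 5  [A.val + B.key - 24]
28. n14.lim = "zq"  [terminal]
29. n15.lim = -1  [terminal]
30. n1.fin = false  [S.fin > 5]
31. n1.val = 3  [len(c.lim) + 1]
32. n0.fin = 17  [17]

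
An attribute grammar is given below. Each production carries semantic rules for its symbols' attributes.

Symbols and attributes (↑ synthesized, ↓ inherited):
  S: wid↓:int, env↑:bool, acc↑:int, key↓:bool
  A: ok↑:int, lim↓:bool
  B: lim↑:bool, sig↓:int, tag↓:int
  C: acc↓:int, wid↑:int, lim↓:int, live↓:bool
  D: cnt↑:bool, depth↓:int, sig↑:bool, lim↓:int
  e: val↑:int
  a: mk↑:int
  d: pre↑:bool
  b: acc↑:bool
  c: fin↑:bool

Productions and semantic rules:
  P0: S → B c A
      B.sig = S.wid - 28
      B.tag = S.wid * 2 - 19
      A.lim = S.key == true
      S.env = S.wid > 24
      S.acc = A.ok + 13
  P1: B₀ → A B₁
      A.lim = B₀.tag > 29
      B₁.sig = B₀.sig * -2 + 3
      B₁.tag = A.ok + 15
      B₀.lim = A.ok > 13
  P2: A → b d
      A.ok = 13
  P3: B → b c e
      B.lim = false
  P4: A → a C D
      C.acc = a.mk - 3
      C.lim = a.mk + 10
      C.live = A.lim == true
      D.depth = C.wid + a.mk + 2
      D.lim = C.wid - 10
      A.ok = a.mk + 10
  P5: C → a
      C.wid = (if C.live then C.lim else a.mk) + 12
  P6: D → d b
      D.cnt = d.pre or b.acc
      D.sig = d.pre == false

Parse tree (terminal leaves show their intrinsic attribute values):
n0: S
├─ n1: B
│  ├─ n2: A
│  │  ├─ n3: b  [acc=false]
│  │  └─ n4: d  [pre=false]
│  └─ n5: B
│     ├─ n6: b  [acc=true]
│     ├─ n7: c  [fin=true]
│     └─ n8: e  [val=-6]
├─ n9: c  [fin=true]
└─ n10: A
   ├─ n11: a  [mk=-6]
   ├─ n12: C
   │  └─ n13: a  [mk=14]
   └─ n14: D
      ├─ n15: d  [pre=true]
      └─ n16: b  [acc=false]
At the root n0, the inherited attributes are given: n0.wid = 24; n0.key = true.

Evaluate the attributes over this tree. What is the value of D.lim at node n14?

1. n0.wid = 24  [given at root]
2. n0.key = true  [given at root]
3. n1.sig = -4  [S.wid - 28]
4. n1.tag = 29  [S.wid * 2 - 19]
5. n2.lim = false  [B₀.tag > 29]
6. n3.acc = false  [terminal]
7. n4.pre = false  [terminal]
8. n2.ok = 13  [13]
9. n5.sig = 11  [B₀.sig * -2 + 3]
10. n5.tag = 28  [A.ok + 15]
11. n6.acc = true  [terminal]
12. n7.fin = true  [terminal]
13. n8.val = -6  [terminal]
14. n5.lim = false  [false]
15. n1.lim = false  [A.ok > 13]
16. n9.fin = true  [terminal]
17. n10.lim = true  [S.key == true]
18. n11.mk = -6  [terminal]
19. n12.acc = -9  [a.mk - 3]
20. n12.lim = 4  [a.mk + 10]
21. n12.live = true  [A.lim == true]
22. n13.mk = 14  [terminal]
23. n12.wid = 16  [(if C.live then C.lim else a.mk) + 12]
24. n14.depth = 12  [C.wid + a.mk + 2]
25. n14.lim = 6  [C.wid - 10]
26. n15.pre = true  [terminal]
27. n16.acc = false  [terminal]
28. n14.cnt = true  [d.pre or b.acc]
29. n14.sig = false  [d.pre == false]
30. n10.ok = 4  [a.mk + 10]
31. n0.env = false  [S.wid > 24]
32. n0.acc = 17  [A.ok + 13]

6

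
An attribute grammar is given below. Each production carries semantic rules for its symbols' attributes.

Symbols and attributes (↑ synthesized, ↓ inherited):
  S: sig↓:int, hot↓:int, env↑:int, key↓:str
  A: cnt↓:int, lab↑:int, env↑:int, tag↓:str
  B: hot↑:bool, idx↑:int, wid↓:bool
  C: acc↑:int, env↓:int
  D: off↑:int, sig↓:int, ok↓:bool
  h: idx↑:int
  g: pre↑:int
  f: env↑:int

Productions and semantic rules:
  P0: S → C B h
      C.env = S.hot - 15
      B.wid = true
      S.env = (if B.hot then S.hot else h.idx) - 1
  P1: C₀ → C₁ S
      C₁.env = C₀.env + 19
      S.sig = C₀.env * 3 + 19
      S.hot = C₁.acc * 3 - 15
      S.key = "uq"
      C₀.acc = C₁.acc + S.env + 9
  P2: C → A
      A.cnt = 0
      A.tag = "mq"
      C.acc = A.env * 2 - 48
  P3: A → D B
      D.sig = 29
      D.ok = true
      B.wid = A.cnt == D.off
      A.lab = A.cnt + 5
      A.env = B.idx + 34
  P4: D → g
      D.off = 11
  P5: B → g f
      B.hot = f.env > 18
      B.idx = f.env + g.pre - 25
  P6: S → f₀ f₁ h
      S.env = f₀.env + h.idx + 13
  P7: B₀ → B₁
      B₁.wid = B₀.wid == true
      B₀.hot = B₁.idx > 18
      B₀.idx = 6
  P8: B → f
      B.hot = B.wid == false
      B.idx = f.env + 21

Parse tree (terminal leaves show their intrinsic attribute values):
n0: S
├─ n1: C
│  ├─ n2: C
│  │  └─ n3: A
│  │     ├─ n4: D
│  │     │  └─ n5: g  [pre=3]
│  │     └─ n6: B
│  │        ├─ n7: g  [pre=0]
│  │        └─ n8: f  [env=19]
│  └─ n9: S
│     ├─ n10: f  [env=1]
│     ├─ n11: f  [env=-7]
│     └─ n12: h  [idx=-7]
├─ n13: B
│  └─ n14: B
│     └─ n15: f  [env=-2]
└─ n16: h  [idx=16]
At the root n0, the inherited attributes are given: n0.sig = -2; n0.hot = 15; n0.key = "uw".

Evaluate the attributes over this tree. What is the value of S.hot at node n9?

9

1. n0.sig = -2  [given at root]
2. n0.hot = 15  [given at root]
3. n0.key = "uw"  [given at root]
4. n1.env = 0  [S.hot - 15]
5. n2.env = 19  [C₀.env + 19]
6. n3.cnt = 0  [0]
7. n3.tag = "mq"  ["mq"]
8. n4.sig = 29  [29]
9. n4.ok = true  [true]
10. n5.pre = 3  [terminal]
11. n4.off = 11  [11]
12. n6.wid = false  [A.cnt == D.off]
13. n7.pre = 0  [terminal]
14. n8.env = 19  [terminal]
15. n6.hot = true  [f.env > 18]
16. n6.idx = -6  [f.env + g.pre - 25]
17. n3.lab = 5  [A.cnt + 5]
18. n3.env = 28  [B.idx + 34]
19. n2.acc = 8  [A.env * 2 - 48]
20. n9.sig = 19  [C₀.env * 3 + 19]
21. n9.hot = 9  [C₁.acc * 3 - 15]
22. n9.key = "uq"  ["uq"]
23. n10.env = 1  [terminal]
24. n11.env = -7  [terminal]
25. n12.idx = -7  [terminal]
26. n9.env = 7  [f₀.env + h.idx + 13]
27. n1.acc = 24  [C₁.acc + S.env + 9]
28. n13.wid = true  [true]
29. n14.wid = true  [B₀.wid == true]
30. n15.env = -2  [terminal]
31. n14.hot = false  [B.wid == false]
32. n14.idx = 19  [f.env + 21]
33. n13.hot = true  [B₁.idx > 18]
34. n13.idx = 6  [6]
35. n16.idx = 16  [terminal]
36. n0.env = 14  [(if B.hot then S.hot else h.idx) - 1]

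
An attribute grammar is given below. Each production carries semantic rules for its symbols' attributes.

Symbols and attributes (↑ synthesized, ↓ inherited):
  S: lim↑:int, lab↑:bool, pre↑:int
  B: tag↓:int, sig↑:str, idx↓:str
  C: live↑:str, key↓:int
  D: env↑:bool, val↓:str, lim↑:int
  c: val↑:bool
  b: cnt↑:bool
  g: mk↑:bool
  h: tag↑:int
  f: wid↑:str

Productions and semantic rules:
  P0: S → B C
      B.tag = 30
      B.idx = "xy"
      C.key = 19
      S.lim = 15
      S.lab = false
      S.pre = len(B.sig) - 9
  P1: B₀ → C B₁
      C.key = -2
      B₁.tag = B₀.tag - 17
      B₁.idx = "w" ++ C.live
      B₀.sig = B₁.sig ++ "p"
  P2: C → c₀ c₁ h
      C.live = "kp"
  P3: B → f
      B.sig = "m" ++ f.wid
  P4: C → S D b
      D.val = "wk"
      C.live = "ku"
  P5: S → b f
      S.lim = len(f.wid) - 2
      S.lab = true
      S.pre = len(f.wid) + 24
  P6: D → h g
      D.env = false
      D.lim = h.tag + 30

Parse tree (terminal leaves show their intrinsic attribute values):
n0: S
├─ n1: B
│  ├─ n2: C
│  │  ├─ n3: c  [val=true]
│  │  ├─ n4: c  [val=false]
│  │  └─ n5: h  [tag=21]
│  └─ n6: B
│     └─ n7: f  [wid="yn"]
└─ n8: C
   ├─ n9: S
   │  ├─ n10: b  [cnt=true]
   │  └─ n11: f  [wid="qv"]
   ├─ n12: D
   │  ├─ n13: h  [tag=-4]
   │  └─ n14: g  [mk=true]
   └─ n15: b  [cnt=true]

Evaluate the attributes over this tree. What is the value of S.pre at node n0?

-5

1. n1.tag = 30  [30]
2. n1.idx = "xy"  ["xy"]
3. n2.key = -2  [-2]
4. n3.val = true  [terminal]
5. n4.val = false  [terminal]
6. n5.tag = 21  [terminal]
7. n2.live = "kp"  ["kp"]
8. n6.tag = 13  [B₀.tag - 17]
9. n6.idx = "wkp"  ["w" ++ C.live]
10. n7.wid = "yn"  [terminal]
11. n6.sig = "myn"  ["m" ++ f.wid]
12. n1.sig = "mynp"  [B₁.sig ++ "p"]
13. n8.key = 19  [19]
14. n10.cnt = true  [terminal]
15. n11.wid = "qv"  [terminal]
16. n9.lim = 0  [len(f.wid) - 2]
17. n9.lab = true  [true]
18. n9.pre = 26  [len(f.wid) + 24]
19. n12.val = "wk"  ["wk"]
20. n13.tag = -4  [terminal]
21. n14.mk = true  [terminal]
22. n12.env = false  [false]
23. n12.lim = 26  [h.tag + 30]
24. n15.cnt = true  [terminal]
25. n8.live = "ku"  ["ku"]
26. n0.lim = 15  [15]
27. n0.lab = false  [false]
28. n0.pre = -5  [len(B.sig) - 9]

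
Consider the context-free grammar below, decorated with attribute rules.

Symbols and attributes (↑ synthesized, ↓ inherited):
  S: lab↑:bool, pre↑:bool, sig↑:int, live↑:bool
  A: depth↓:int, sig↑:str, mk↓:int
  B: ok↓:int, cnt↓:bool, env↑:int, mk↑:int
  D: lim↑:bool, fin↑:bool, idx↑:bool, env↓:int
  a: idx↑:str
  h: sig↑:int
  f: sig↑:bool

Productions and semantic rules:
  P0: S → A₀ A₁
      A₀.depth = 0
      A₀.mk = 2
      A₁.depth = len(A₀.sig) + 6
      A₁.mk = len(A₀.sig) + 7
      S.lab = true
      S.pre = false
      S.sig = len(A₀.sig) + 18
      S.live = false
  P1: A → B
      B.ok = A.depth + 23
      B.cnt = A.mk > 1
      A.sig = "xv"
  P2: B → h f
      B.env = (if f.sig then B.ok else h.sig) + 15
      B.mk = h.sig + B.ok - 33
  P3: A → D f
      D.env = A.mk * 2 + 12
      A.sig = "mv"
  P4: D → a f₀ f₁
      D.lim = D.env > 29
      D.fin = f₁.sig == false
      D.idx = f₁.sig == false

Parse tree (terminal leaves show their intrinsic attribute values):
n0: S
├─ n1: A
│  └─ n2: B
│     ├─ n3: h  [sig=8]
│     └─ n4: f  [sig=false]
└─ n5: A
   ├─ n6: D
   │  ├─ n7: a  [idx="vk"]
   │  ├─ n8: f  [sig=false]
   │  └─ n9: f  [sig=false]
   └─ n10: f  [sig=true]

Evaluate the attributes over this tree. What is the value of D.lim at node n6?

1. n1.depth = 0  [0]
2. n1.mk = 2  [2]
3. n2.ok = 23  [A.depth + 23]
4. n2.cnt = true  [A.mk > 1]
5. n3.sig = 8  [terminal]
6. n4.sig = false  [terminal]
7. n2.env = 23  [(if f.sig then B.ok else h.sig) + 15]
8. n2.mk = -2  [h.sig + B.ok - 33]
9. n1.sig = "xv"  ["xv"]
10. n5.depth = 8  [len(A₀.sig) + 6]
11. n5.mk = 9  [len(A₀.sig) + 7]
12. n6.env = 30  [A.mk * 2 + 12]
13. n7.idx = "vk"  [terminal]
14. n8.sig = false  [terminal]
15. n9.sig = false  [terminal]
16. n6.lim = true  [D.env > 29]
17. n6.fin = true  [f₁.sig == false]
18. n6.idx = true  [f₁.sig == false]
19. n10.sig = true  [terminal]
20. n5.sig = "mv"  ["mv"]
21. n0.lab = true  [true]
22. n0.pre = false  [false]
23. n0.sig = 20  [len(A₀.sig) + 18]
24. n0.live = false  [false]

true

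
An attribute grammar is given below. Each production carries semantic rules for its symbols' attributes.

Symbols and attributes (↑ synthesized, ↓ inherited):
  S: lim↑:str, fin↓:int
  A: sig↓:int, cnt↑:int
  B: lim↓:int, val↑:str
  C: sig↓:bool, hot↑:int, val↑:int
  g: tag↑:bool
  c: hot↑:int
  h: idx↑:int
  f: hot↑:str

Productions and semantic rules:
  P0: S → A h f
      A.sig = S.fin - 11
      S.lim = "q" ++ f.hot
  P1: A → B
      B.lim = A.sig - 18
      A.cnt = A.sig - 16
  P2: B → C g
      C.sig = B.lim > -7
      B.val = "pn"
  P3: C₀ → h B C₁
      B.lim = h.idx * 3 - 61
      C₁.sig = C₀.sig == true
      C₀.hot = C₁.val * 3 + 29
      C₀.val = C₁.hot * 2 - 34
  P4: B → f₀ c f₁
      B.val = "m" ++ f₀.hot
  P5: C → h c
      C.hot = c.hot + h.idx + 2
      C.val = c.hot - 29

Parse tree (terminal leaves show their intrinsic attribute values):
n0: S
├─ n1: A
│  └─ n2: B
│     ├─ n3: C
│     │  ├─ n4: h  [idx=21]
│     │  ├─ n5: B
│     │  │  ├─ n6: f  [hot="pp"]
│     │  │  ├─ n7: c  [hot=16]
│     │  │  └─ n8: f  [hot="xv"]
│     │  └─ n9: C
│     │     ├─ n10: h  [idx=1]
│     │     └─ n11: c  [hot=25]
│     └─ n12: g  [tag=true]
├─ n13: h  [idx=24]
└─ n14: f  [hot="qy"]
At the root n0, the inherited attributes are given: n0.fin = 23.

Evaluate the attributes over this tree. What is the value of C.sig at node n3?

1. n0.fin = 23  [given at root]
2. n1.sig = 12  [S.fin - 11]
3. n2.lim = -6  [A.sig - 18]
4. n3.sig = true  [B.lim > -7]
5. n4.idx = 21  [terminal]
6. n5.lim = 2  [h.idx * 3 - 61]
7. n6.hot = "pp"  [terminal]
8. n7.hot = 16  [terminal]
9. n8.hot = "xv"  [terminal]
10. n5.val = "mpp"  ["m" ++ f₀.hot]
11. n9.sig = true  [C₀.sig == true]
12. n10.idx = 1  [terminal]
13. n11.hot = 25  [terminal]
14. n9.hot = 28  [c.hot + h.idx + 2]
15. n9.val = -4  [c.hot - 29]
16. n3.hot = 17  [C₁.val * 3 + 29]
17. n3.val = 22  [C₁.hot * 2 - 34]
18. n12.tag = true  [terminal]
19. n2.val = "pn"  ["pn"]
20. n1.cnt = -4  [A.sig - 16]
21. n13.idx = 24  [terminal]
22. n14.hot = "qy"  [terminal]
23. n0.lim = "qqy"  ["q" ++ f.hot]

true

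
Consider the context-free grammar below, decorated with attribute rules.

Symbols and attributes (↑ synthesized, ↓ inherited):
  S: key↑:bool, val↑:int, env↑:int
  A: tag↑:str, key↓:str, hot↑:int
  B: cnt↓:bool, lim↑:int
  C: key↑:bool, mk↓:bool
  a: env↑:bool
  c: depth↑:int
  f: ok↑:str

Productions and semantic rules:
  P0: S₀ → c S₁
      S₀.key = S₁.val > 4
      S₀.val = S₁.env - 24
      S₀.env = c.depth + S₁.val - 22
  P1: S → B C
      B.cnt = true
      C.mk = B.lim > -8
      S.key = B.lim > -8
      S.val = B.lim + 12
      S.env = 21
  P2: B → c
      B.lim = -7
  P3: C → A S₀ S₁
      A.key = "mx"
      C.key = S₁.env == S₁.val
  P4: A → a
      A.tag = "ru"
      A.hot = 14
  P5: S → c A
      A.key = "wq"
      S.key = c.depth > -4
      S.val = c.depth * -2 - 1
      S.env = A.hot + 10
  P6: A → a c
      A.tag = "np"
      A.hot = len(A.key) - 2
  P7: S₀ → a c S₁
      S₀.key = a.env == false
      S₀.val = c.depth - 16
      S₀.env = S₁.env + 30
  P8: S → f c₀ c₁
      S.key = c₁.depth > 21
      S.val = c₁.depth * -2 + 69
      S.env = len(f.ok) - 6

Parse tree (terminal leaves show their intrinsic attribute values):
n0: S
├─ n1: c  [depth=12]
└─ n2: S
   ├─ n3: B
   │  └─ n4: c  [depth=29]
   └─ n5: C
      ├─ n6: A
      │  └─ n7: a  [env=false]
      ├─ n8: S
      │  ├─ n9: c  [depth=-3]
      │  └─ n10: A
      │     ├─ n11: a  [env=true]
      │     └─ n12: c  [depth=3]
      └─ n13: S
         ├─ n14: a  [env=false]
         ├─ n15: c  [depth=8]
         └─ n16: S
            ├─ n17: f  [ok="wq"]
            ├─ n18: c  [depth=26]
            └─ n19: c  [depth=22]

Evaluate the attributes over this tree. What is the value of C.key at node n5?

false

1. n1.depth = 12  [terminal]
2. n3.cnt = true  [true]
3. n4.depth = 29  [terminal]
4. n3.lim = -7  [-7]
5. n5.mk = true  [B.lim > -8]
6. n6.key = "mx"  ["mx"]
7. n7.env = false  [terminal]
8. n6.tag = "ru"  ["ru"]
9. n6.hot = 14  [14]
10. n9.depth = -3  [terminal]
11. n10.key = "wq"  ["wq"]
12. n11.env = true  [terminal]
13. n12.depth = 3  [terminal]
14. n10.tag = "np"  ["np"]
15. n10.hot = 0  [len(A.key) - 2]
16. n8.key = true  [c.depth > -4]
17. n8.val = 5  [c.depth * -2 - 1]
18. n8.env = 10  [A.hot + 10]
19. n14.env = false  [terminal]
20. n15.depth = 8  [terminal]
21. n17.ok = "wq"  [terminal]
22. n18.depth = 26  [terminal]
23. n19.depth = 22  [terminal]
24. n16.key = true  [c₁.depth > 21]
25. n16.val = 25  [c₁.depth * -2 + 69]
26. n16.env = -4  [len(f.ok) - 6]
27. n13.key = true  [a.env == false]
28. n13.val = -8  [c.depth - 16]
29. n13.env = 26  [S₁.env + 30]
30. n5.key = false  [S₁.env == S₁.val]
31. n2.key = true  [B.lim > -8]
32. n2.val = 5  [B.lim + 12]
33. n2.env = 21  [21]
34. n0.key = true  [S₁.val > 4]
35. n0.val = -3  [S₁.env - 24]
36. n0.env = -5  [c.depth + S₁.val - 22]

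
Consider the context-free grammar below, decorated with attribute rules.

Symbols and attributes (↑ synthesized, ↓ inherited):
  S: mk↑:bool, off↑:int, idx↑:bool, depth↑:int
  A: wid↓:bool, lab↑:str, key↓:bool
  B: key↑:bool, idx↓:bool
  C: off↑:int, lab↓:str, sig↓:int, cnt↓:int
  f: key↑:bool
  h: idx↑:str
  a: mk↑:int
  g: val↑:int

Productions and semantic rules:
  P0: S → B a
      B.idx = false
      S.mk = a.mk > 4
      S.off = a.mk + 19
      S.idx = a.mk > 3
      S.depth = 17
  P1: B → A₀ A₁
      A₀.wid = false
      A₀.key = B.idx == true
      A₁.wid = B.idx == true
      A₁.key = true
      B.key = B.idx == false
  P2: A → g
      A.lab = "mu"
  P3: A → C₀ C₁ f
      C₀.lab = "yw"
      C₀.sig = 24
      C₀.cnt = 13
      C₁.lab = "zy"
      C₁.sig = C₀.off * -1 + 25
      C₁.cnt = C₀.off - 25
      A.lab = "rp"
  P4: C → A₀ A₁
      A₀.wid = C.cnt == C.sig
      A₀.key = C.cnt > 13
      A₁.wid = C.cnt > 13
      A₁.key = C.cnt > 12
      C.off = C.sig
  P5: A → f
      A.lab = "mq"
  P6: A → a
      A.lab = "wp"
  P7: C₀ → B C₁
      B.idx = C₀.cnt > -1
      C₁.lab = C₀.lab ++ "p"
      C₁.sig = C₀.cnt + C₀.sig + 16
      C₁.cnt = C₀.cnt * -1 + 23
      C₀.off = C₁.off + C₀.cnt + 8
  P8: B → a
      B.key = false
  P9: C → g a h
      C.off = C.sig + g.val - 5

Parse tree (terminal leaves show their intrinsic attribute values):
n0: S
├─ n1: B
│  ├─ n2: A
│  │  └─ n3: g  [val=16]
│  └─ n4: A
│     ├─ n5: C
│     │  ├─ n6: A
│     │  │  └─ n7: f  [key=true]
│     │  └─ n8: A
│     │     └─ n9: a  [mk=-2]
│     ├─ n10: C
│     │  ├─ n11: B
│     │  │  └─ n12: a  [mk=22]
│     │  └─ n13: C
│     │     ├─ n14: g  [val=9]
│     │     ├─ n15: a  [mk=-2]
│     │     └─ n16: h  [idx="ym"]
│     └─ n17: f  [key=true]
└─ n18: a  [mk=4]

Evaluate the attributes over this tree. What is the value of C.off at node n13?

20

1. n1.idx = false  [false]
2. n2.wid = false  [false]
3. n2.key = false  [B.idx == true]
4. n3.val = 16  [terminal]
5. n2.lab = "mu"  ["mu"]
6. n4.wid = false  [B.idx == true]
7. n4.key = true  [true]
8. n5.lab = "yw"  ["yw"]
9. n5.sig = 24  [24]
10. n5.cnt = 13  [13]
11. n6.wid = false  [C.cnt == C.sig]
12. n6.key = false  [C.cnt > 13]
13. n7.key = true  [terminal]
14. n6.lab = "mq"  ["mq"]
15. n8.wid = false  [C.cnt > 13]
16. n8.key = true  [C.cnt > 12]
17. n9.mk = -2  [terminal]
18. n8.lab = "wp"  ["wp"]
19. n5.off = 24  [C.sig]
20. n10.lab = "zy"  ["zy"]
21. n10.sig = 1  [C₀.off * -1 + 25]
22. n10.cnt = -1  [C₀.off - 25]
23. n11.idx = false  [C₀.cnt > -1]
24. n12.mk = 22  [terminal]
25. n11.key = false  [false]
26. n13.lab = "zyp"  [C₀.lab ++ "p"]
27. n13.sig = 16  [C₀.cnt + C₀.sig + 16]
28. n13.cnt = 24  [C₀.cnt * -1 + 23]
29. n14.val = 9  [terminal]
30. n15.mk = -2  [terminal]
31. n16.idx = "ym"  [terminal]
32. n13.off = 20  [C.sig + g.val - 5]
33. n10.off = 27  [C₁.off + C₀.cnt + 8]
34. n17.key = true  [terminal]
35. n4.lab = "rp"  ["rp"]
36. n1.key = true  [B.idx == false]
37. n18.mk = 4  [terminal]
38. n0.mk = false  [a.mk > 4]
39. n0.off = 23  [a.mk + 19]
40. n0.idx = true  [a.mk > 3]
41. n0.depth = 17  [17]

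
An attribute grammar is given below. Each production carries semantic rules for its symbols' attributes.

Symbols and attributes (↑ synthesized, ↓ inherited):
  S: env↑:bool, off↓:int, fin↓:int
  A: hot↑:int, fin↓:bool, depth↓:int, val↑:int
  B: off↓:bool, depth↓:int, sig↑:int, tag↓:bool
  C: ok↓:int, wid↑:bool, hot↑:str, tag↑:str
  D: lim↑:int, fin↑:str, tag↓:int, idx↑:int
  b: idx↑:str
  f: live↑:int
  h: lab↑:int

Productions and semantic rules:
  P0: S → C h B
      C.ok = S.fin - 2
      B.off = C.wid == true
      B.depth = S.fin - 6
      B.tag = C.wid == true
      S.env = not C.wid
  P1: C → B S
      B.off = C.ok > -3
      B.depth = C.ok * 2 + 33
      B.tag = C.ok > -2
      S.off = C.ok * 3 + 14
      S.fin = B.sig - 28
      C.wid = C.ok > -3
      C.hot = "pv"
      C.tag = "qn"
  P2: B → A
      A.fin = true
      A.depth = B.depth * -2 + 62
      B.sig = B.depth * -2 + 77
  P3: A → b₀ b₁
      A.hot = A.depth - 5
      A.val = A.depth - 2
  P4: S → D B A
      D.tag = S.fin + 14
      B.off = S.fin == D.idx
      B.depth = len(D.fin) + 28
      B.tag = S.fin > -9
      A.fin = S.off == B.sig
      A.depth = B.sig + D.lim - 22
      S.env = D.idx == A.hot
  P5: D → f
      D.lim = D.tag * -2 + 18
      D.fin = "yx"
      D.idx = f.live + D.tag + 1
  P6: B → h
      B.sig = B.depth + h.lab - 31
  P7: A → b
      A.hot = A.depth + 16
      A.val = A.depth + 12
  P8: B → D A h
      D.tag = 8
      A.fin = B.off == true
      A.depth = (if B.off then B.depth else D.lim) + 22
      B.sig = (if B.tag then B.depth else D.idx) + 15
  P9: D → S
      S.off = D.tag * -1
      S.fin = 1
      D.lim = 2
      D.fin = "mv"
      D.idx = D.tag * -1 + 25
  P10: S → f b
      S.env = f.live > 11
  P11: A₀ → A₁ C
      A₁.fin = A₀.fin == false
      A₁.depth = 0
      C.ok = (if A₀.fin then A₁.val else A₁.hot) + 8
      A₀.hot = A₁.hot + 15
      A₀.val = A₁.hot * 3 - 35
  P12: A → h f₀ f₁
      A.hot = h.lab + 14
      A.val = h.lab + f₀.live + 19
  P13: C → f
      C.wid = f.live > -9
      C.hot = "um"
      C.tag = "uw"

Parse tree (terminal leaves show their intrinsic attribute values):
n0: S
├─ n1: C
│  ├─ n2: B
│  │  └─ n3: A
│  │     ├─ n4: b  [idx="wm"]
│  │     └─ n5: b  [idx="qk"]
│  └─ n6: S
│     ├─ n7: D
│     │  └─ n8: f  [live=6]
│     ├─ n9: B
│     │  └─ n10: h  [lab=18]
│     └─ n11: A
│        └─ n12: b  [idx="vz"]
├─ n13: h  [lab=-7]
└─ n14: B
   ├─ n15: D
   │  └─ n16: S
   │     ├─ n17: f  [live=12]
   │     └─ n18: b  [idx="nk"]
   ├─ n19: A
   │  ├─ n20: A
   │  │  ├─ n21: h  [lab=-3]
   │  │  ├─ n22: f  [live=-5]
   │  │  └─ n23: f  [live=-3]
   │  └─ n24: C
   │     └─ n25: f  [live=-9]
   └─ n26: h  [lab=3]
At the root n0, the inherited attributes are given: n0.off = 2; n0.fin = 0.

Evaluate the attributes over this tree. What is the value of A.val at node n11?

1. n0.off = 2  [given at root]
2. n0.fin = 0  [given at root]
3. n1.ok = -2  [S.fin - 2]
4. n2.off = true  [C.ok > -3]
5. n2.depth = 29  [C.ok * 2 + 33]
6. n2.tag = false  [C.ok > -2]
7. n3.fin = true  [true]
8. n3.depth = 4  [B.depth * -2 + 62]
9. n4.idx = "wm"  [terminal]
10. n5.idx = "qk"  [terminal]
11. n3.hot = -1  [A.depth - 5]
12. n3.val = 2  [A.depth - 2]
13. n2.sig = 19  [B.depth * -2 + 77]
14. n6.off = 8  [C.ok * 3 + 14]
15. n6.fin = -9  [B.sig - 28]
16. n7.tag = 5  [S.fin + 14]
17. n8.live = 6  [terminal]
18. n7.lim = 8  [D.tag * -2 + 18]
19. n7.fin = "yx"  ["yx"]
20. n7.idx = 12  [f.live + D.tag + 1]
21. n9.off = false  [S.fin == D.idx]
22. n9.depth = 30  [len(D.fin) + 28]
23. n9.tag = false  [S.fin > -9]
24. n10.lab = 18  [terminal]
25. n9.sig = 17  [B.depth + h.lab - 31]
26. n11.fin = false  [S.off == B.sig]
27. n11.depth = 3  [B.sig + D.lim - 22]
28. n12.idx = "vz"  [terminal]
29. n11.hot = 19  [A.depth + 16]
30. n11.val = 15  [A.depth + 12]
31. n6.env = false  [D.idx == A.hot]
32. n1.wid = true  [C.ok > -3]
33. n1.hot = "pv"  ["pv"]
34. n1.tag = "qn"  ["qn"]
35. n13.lab = -7  [terminal]
36. n14.off = true  [C.wid == true]
37. n14.depth = -6  [S.fin - 6]
38. n14.tag = true  [C.wid == true]
39. n15.tag = 8  [8]
40. n16.off = -8  [D.tag * -1]
41. n16.fin = 1  [1]
42. n17.live = 12  [terminal]
43. n18.idx = "nk"  [terminal]
44. n16.env = true  [f.live > 11]
45. n15.lim = 2  [2]
46. n15.fin = "mv"  ["mv"]
47. n15.idx = 17  [D.tag * -1 + 25]
48. n19.fin = true  [B.off == true]
49. n19.depth = 16  [(if B.off then B.depth else D.lim) + 22]
50. n20.fin = false  [A₀.fin == false]
51. n20.depth = 0  [0]
52. n21.lab = -3  [terminal]
53. n22.live = -5  [terminal]
54. n23.live = -3  [terminal]
55. n20.hot = 11  [h.lab + 14]
56. n20.val = 11  [h.lab + f₀.live + 19]
57. n24.ok = 19  [(if A₀.fin then A₁.val else A₁.hot) + 8]
58. n25.live = -9  [terminal]
59. n24.wid = false  [f.live > -9]
60. n24.hot = "um"  ["um"]
61. n24.tag = "uw"  ["uw"]
62. n19.hot = 26  [A₁.hot + 15]
63. n19.val = -2  [A₁.hot * 3 - 35]
64. n26.lab = 3  [terminal]
65. n14.sig = 9  [(if B.tag then B.depth else D.idx) + 15]
66. n0.env = false  [not C.wid]

15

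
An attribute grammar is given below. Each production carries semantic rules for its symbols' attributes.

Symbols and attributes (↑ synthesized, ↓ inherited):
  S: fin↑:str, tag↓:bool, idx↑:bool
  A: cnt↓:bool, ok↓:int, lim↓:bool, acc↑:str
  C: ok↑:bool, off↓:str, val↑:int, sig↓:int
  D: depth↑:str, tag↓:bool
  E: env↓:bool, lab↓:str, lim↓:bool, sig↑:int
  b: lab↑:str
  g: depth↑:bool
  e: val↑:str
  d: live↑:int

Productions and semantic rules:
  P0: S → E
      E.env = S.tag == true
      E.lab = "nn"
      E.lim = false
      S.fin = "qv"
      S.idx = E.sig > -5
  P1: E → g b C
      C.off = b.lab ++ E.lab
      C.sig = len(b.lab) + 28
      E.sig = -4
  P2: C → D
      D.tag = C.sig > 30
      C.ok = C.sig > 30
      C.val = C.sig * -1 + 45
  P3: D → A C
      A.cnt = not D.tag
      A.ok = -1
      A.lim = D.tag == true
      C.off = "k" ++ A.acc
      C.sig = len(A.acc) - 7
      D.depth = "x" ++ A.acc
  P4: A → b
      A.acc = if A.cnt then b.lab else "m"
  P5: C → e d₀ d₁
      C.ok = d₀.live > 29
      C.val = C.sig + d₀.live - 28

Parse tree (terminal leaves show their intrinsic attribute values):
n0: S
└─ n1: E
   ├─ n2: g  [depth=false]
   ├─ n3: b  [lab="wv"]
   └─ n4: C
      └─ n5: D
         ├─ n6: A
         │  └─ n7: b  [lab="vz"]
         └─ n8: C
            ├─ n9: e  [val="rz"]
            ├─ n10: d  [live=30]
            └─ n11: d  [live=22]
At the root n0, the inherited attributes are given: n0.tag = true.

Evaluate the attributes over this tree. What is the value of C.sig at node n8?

-5

1. n0.tag = true  [given at root]
2. n1.env = true  [S.tag == true]
3. n1.lab = "nn"  ["nn"]
4. n1.lim = false  [false]
5. n2.depth = false  [terminal]
6. n3.lab = "wv"  [terminal]
7. n4.off = "wvnn"  [b.lab ++ E.lab]
8. n4.sig = 30  [len(b.lab) + 28]
9. n5.tag = false  [C.sig > 30]
10. n6.cnt = true  [not D.tag]
11. n6.ok = -1  [-1]
12. n6.lim = false  [D.tag == true]
13. n7.lab = "vz"  [terminal]
14. n6.acc = "vz"  [if A.cnt then b.lab else "m"]
15. n8.off = "kvz"  ["k" ++ A.acc]
16. n8.sig = -5  [len(A.acc) - 7]
17. n9.val = "rz"  [terminal]
18. n10.live = 30  [terminal]
19. n11.live = 22  [terminal]
20. n8.ok = true  [d₀.live > 29]
21. n8.val = -3  [C.sig + d₀.live - 28]
22. n5.depth = "xvz"  ["x" ++ A.acc]
23. n4.ok = false  [C.sig > 30]
24. n4.val = 15  [C.sig * -1 + 45]
25. n1.sig = -4  [-4]
26. n0.fin = "qv"  ["qv"]
27. n0.idx = true  [E.sig > -5]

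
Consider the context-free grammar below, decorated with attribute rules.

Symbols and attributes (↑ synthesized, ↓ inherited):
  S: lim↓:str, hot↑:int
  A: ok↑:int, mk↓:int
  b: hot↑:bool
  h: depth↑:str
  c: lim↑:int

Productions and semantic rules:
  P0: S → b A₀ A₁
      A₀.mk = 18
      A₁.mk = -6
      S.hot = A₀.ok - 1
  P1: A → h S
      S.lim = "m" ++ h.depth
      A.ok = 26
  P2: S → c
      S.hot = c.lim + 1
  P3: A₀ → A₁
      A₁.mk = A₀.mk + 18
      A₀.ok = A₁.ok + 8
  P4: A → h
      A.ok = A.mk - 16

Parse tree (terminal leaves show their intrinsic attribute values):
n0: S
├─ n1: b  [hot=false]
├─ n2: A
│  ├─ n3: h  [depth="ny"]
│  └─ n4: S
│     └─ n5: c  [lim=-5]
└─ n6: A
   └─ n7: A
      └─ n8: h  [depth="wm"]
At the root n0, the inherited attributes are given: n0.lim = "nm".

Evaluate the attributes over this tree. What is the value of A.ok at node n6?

1. n0.lim = "nm"  [given at root]
2. n1.hot = false  [terminal]
3. n2.mk = 18  [18]
4. n3.depth = "ny"  [terminal]
5. n4.lim = "mny"  ["m" ++ h.depth]
6. n5.lim = -5  [terminal]
7. n4.hot = -4  [c.lim + 1]
8. n2.ok = 26  [26]
9. n6.mk = -6  [-6]
10. n7.mk = 12  [A₀.mk + 18]
11. n8.depth = "wm"  [terminal]
12. n7.ok = -4  [A.mk - 16]
13. n6.ok = 4  [A₁.ok + 8]
14. n0.hot = 25  [A₀.ok - 1]

4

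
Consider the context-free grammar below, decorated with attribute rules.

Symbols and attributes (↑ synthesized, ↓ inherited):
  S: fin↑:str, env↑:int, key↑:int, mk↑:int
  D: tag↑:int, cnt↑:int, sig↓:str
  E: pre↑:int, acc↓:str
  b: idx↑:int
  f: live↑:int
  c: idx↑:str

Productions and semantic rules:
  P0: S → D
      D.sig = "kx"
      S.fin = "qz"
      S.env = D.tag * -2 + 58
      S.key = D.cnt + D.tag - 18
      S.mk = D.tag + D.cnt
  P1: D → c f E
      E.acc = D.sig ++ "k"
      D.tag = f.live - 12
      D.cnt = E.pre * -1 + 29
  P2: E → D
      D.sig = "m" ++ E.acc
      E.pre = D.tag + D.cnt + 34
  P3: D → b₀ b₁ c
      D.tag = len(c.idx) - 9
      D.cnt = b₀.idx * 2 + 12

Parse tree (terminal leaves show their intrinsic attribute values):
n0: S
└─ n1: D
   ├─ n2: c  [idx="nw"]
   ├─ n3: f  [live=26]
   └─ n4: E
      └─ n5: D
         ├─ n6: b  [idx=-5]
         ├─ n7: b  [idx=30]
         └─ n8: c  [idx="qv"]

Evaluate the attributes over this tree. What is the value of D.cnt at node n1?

1. n1.sig = "kx"  ["kx"]
2. n2.idx = "nw"  [terminal]
3. n3.live = 26  [terminal]
4. n4.acc = "kxk"  [D.sig ++ "k"]
5. n5.sig = "mkxk"  ["m" ++ E.acc]
6. n6.idx = -5  [terminal]
7. n7.idx = 30  [terminal]
8. n8.idx = "qv"  [terminal]
9. n5.tag = -7  [len(c.idx) - 9]
10. n5.cnt = 2  [b₀.idx * 2 + 12]
11. n4.pre = 29  [D.tag + D.cnt + 34]
12. n1.tag = 14  [f.live - 12]
13. n1.cnt = 0  [E.pre * -1 + 29]
14. n0.fin = "qz"  ["qz"]
15. n0.env = 30  [D.tag * -2 + 58]
16. n0.key = -4  [D.cnt + D.tag - 18]
17. n0.mk = 14  [D.tag + D.cnt]

0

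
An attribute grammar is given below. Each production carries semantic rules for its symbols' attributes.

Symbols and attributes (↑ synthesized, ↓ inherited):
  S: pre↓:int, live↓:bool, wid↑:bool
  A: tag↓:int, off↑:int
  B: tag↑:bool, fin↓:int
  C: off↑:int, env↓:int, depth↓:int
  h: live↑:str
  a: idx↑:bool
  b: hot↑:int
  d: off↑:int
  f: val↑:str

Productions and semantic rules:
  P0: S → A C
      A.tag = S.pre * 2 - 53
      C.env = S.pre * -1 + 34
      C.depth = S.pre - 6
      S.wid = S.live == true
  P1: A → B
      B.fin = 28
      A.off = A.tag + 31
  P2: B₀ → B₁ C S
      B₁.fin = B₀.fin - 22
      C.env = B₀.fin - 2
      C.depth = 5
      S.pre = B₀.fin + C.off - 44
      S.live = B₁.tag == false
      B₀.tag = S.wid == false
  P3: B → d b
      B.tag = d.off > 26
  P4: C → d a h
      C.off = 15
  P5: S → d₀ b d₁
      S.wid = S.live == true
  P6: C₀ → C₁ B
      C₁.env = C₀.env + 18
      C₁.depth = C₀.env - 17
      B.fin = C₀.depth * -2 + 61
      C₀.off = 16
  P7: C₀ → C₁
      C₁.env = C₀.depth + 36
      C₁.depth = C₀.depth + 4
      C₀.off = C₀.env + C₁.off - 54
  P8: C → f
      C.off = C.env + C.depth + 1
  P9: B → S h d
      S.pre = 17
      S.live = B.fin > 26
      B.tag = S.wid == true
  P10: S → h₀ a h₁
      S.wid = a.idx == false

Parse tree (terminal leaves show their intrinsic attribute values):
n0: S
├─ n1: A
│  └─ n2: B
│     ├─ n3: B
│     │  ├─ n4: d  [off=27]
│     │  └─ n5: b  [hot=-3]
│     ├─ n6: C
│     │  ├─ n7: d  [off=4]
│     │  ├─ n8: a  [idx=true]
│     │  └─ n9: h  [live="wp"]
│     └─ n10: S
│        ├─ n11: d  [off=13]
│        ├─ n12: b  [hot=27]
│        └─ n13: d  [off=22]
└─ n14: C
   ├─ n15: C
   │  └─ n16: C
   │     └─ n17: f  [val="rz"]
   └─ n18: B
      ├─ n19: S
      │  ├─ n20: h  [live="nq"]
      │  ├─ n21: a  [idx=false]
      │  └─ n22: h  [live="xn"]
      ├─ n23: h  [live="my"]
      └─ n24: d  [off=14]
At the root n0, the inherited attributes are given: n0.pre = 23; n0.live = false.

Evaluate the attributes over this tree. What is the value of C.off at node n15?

1. n0.pre = 23  [given at root]
2. n0.live = false  [given at root]
3. n1.tag = -7  [S.pre * 2 - 53]
4. n2.fin = 28  [28]
5. n3.fin = 6  [B₀.fin - 22]
6. n4.off = 27  [terminal]
7. n5.hot = -3  [terminal]
8. n3.tag = true  [d.off > 26]
9. n6.env = 26  [B₀.fin - 2]
10. n6.depth = 5  [5]
11. n7.off = 4  [terminal]
12. n8.idx = true  [terminal]
13. n9.live = "wp"  [terminal]
14. n6.off = 15  [15]
15. n10.pre = -1  [B₀.fin + C.off - 44]
16. n10.live = false  [B₁.tag == false]
17. n11.off = 13  [terminal]
18. n12.hot = 27  [terminal]
19. n13.off = 22  [terminal]
20. n10.wid = false  [S.live == true]
21. n2.tag = true  [S.wid == false]
22. n1.off = 24  [A.tag + 31]
23. n14.env = 11  [S.pre * -1 + 34]
24. n14.depth = 17  [S.pre - 6]
25. n15.env = 29  [C₀.env + 18]
26. n15.depth = -6  [C₀.env - 17]
27. n16.env = 30  [C₀.depth + 36]
28. n16.depth = -2  [C₀.depth + 4]
29. n17.val = "rz"  [terminal]
30. n16.off = 29  [C.env + C.depth + 1]
31. n15.off = 4  [C₀.env + C₁.off - 54]
32. n18.fin = 27  [C₀.depth * -2 + 61]
33. n19.pre = 17  [17]
34. n19.live = true  [B.fin > 26]
35. n20.live = "nq"  [terminal]
36. n21.idx = false  [terminal]
37. n22.live = "xn"  [terminal]
38. n19.wid = true  [a.idx == false]
39. n23.live = "my"  [terminal]
40. n24.off = 14  [terminal]
41. n18.tag = true  [S.wid == true]
42. n14.off = 16  [16]
43. n0.wid = false  [S.live == true]

4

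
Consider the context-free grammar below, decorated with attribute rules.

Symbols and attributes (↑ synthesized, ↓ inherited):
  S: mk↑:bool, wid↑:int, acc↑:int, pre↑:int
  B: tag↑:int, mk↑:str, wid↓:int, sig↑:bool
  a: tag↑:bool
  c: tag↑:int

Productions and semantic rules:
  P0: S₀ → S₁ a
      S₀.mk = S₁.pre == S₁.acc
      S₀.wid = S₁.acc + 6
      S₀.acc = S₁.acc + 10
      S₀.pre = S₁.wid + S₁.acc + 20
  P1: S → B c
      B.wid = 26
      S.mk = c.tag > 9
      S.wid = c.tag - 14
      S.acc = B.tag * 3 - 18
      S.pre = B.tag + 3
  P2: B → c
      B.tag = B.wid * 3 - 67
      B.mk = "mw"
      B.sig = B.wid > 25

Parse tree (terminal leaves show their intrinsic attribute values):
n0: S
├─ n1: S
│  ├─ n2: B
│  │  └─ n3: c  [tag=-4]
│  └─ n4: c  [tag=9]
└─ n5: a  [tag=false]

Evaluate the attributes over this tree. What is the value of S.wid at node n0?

1. n2.wid = 26  [26]
2. n3.tag = -4  [terminal]
3. n2.tag = 11  [B.wid * 3 - 67]
4. n2.mk = "mw"  ["mw"]
5. n2.sig = true  [B.wid > 25]
6. n4.tag = 9  [terminal]
7. n1.mk = false  [c.tag > 9]
8. n1.wid = -5  [c.tag - 14]
9. n1.acc = 15  [B.tag * 3 - 18]
10. n1.pre = 14  [B.tag + 3]
11. n5.tag = false  [terminal]
12. n0.mk = false  [S₁.pre == S₁.acc]
13. n0.wid = 21  [S₁.acc + 6]
14. n0.acc = 25  [S₁.acc + 10]
15. n0.pre = 30  [S₁.wid + S₁.acc + 20]

21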